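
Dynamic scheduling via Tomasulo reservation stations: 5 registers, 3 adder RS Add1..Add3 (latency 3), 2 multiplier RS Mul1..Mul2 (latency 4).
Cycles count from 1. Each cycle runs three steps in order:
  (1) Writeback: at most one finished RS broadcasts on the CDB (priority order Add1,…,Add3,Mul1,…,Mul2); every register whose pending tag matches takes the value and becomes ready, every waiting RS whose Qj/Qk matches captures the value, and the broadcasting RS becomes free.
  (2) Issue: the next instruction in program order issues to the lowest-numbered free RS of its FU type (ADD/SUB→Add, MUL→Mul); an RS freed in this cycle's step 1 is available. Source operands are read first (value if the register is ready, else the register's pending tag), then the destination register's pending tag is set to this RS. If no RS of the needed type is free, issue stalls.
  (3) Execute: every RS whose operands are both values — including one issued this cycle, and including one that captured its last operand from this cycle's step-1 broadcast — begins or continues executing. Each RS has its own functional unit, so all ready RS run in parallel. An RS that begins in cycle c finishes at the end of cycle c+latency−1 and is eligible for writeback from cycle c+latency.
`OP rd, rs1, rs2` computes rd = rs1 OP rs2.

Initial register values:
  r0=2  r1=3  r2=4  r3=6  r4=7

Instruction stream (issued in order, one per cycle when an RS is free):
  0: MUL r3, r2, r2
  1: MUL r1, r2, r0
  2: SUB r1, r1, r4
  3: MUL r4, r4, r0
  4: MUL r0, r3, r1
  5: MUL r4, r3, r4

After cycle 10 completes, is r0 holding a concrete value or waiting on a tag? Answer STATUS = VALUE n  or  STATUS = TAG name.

cycle 1: issue MUL r3<-Mul1 // r0:2,r1:3,r2:4,r3:Mul1,r4:7
cycle 2: issue MUL r1<-Mul2 // r0:2,r1:Mul2,r2:4,r3:Mul1,r4:7
cycle 3: issue SUB r1<-Add1 // r0:2,r1:Add1,r2:4,r3:Mul1,r4:7
cycle 4: stall // r0:2,r1:Add1,r2:4,r3:Mul1,r4:7
cycle 5: CDB Mul1=16; issue MUL r4<-Mul1 // r0:2,r1:Add1,r2:4,r3:16,r4:Mul1
cycle 6: CDB Mul2=8; issue MUL r0<-Mul2 // r0:Mul2,r1:Add1,r2:4,r3:16,r4:Mul1
cycle 7: stall // r0:Mul2,r1:Add1,r2:4,r3:16,r4:Mul1
cycle 8: stall // r0:Mul2,r1:Add1,r2:4,r3:16,r4:Mul1
cycle 9: CDB Add1=1; stall // r0:Mul2,r1:1,r2:4,r3:16,r4:Mul1
cycle 10: CDB Mul1=14; issue MUL r4<-Mul1 // r0:Mul2,r1:1,r2:4,r3:16,r4:Mul1

STATUS = TAG Mul2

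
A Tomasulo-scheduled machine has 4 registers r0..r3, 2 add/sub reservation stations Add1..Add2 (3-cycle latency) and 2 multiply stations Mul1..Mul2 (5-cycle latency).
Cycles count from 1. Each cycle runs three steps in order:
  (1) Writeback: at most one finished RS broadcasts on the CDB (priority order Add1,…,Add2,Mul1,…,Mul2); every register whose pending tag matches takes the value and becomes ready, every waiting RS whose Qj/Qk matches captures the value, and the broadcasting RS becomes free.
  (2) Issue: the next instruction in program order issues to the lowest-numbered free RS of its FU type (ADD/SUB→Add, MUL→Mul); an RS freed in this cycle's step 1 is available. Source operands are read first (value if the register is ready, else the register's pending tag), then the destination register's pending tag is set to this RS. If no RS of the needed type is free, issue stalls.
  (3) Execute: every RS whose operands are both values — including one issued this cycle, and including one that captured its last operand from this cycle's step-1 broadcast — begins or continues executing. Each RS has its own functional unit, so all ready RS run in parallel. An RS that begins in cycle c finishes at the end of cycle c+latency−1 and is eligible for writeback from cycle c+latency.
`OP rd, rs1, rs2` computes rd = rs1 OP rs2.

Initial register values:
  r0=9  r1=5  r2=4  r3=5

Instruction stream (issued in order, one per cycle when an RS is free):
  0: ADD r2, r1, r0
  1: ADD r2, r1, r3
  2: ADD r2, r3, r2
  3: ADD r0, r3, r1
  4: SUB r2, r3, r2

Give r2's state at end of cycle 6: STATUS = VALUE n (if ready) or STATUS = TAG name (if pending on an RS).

  c1: issue ADD r2<-Add1  regs: r0:9,r1:5,r2:Add1,r3:5
  c2: issue ADD r2<-Add2  regs: r0:9,r1:5,r2:Add2,r3:5
  c3: stall  regs: r0:9,r1:5,r2:Add2,r3:5
  c4: CDB Add1=14; issue ADD r2<-Add1  regs: r0:9,r1:5,r2:Add1,r3:5
  c5: CDB Add2=10; issue ADD r0<-Add2  regs: r0:Add2,r1:5,r2:Add1,r3:5
  c6: stall  regs: r0:Add2,r1:5,r2:Add1,r3:5

STATUS = TAG Add1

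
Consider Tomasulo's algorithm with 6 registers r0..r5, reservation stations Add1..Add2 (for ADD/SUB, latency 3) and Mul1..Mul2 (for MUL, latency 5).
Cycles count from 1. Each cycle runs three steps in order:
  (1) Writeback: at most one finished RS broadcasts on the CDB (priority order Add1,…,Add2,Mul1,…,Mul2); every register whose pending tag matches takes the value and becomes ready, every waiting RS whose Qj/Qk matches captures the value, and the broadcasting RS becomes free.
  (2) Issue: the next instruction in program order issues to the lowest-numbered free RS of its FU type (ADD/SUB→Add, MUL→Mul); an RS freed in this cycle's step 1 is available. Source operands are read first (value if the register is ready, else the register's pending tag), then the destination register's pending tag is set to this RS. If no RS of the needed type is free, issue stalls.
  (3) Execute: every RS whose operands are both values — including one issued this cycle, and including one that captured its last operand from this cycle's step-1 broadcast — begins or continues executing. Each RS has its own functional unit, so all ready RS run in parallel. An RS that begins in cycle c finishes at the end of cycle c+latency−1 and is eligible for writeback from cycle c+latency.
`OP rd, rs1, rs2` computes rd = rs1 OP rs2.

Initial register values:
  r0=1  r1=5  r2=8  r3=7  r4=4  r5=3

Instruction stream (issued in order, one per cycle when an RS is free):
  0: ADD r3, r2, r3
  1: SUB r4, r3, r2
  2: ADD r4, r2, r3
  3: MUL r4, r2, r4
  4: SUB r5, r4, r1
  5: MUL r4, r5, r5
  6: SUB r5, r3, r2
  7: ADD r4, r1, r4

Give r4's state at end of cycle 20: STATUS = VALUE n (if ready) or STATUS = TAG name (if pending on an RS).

STATUS = TAG Add2

cycle 1: issue ADD r3<-Add1 // r0:1,r1:5,r2:8,r3:Add1,r4:4,r5:3
cycle 2: issue SUB r4<-Add2 // r0:1,r1:5,r2:8,r3:Add1,r4:Add2,r5:3
cycle 3: stall // r0:1,r1:5,r2:8,r3:Add1,r4:Add2,r5:3
cycle 4: CDB Add1=15; issue ADD r4<-Add1 // r0:1,r1:5,r2:8,r3:15,r4:Add1,r5:3
cycle 5: issue MUL r4<-Mul1 // r0:1,r1:5,r2:8,r3:15,r4:Mul1,r5:3
cycle 6: stall // r0:1,r1:5,r2:8,r3:15,r4:Mul1,r5:3
cycle 7: CDB Add1=23; issue SUB r5<-Add1 // r0:1,r1:5,r2:8,r3:15,r4:Mul1,r5:Add1
cycle 8: CDB Add2=7; issue MUL r4<-Mul2 // r0:1,r1:5,r2:8,r3:15,r4:Mul2,r5:Add1
cycle 9: issue SUB r5<-Add2 // r0:1,r1:5,r2:8,r3:15,r4:Mul2,r5:Add2
cycle 10: stall // r0:1,r1:5,r2:8,r3:15,r4:Mul2,r5:Add2
cycle 11: stall // r0:1,r1:5,r2:8,r3:15,r4:Mul2,r5:Add2
cycle 12: CDB Add2=7; issue ADD r4<-Add2 // r0:1,r1:5,r2:8,r3:15,r4:Add2,r5:7
cycle 13: CDB Mul1=184 // r0:1,r1:5,r2:8,r3:15,r4:Add2,r5:7
cycle 14: - // r0:1,r1:5,r2:8,r3:15,r4:Add2,r5:7
cycle 15: - // r0:1,r1:5,r2:8,r3:15,r4:Add2,r5:7
cycle 16: CDB Add1=179 // r0:1,r1:5,r2:8,r3:15,r4:Add2,r5:7
cycle 17: - // r0:1,r1:5,r2:8,r3:15,r4:Add2,r5:7
cycle 18: - // r0:1,r1:5,r2:8,r3:15,r4:Add2,r5:7
cycle 19: - // r0:1,r1:5,r2:8,r3:15,r4:Add2,r5:7
cycle 20: - // r0:1,r1:5,r2:8,r3:15,r4:Add2,r5:7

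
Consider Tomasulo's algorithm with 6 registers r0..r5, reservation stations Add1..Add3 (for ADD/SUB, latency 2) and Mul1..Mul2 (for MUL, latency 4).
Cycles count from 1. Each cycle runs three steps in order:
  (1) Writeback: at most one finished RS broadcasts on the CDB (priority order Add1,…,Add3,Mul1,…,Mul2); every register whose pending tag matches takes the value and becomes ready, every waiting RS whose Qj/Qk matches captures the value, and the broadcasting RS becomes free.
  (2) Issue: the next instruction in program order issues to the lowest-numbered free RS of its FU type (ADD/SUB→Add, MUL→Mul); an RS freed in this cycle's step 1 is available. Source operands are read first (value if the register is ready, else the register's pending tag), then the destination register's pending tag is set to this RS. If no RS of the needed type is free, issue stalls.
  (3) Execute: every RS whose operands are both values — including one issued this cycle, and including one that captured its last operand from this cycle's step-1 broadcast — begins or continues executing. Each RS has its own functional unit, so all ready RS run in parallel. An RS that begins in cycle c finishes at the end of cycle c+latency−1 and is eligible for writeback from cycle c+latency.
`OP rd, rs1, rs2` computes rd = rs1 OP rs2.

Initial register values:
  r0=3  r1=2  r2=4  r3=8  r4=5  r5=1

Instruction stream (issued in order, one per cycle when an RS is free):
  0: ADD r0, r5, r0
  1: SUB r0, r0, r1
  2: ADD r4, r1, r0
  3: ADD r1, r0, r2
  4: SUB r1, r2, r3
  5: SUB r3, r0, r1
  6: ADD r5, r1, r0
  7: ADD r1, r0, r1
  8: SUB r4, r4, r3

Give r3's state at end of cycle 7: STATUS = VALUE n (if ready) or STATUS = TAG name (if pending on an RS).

  c1: issue ADD r0<-Add1  regs: r0:Add1,r1:2,r2:4,r3:8,r4:5,r5:1
  c2: issue SUB r0<-Add2  regs: r0:Add2,r1:2,r2:4,r3:8,r4:5,r5:1
  c3: CDB Add1=4; issue ADD r4<-Add1  regs: r0:Add2,r1:2,r2:4,r3:8,r4:Add1,r5:1
  c4: issue ADD r1<-Add3  regs: r0:Add2,r1:Add3,r2:4,r3:8,r4:Add1,r5:1
  c5: CDB Add2=2; issue SUB r1<-Add2  regs: r0:2,r1:Add2,r2:4,r3:8,r4:Add1,r5:1
  c6: stall  regs: r0:2,r1:Add2,r2:4,r3:8,r4:Add1,r5:1
  c7: CDB Add1=4; issue SUB r3<-Add1  regs: r0:2,r1:Add2,r2:4,r3:Add1,r4:4,r5:1

STATUS = TAG Add1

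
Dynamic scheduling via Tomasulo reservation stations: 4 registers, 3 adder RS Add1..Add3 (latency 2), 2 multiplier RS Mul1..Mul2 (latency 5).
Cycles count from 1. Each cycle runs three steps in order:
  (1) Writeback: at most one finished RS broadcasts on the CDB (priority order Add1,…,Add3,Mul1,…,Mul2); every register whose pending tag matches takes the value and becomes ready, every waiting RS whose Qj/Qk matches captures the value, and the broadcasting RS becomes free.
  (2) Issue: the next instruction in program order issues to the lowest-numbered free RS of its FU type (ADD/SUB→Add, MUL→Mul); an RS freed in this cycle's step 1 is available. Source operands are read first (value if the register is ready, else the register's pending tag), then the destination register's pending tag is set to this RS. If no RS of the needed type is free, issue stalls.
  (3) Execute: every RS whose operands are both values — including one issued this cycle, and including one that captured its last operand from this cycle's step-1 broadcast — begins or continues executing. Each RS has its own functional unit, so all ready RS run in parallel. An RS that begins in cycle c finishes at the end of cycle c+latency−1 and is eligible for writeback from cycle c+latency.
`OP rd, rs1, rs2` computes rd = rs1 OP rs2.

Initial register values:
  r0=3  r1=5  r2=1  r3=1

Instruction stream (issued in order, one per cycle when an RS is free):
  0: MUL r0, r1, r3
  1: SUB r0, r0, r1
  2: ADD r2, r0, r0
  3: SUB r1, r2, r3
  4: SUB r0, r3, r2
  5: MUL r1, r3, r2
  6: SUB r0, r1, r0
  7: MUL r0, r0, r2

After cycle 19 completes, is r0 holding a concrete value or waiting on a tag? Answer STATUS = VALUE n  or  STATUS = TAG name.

c1: issue MUL r0<-Mul1 | r0:Mul1,r1:5,r2:1,r3:1
c2: issue SUB r0<-Add1 | r0:Add1,r1:5,r2:1,r3:1
c3: issue ADD r2<-Add2 | r0:Add1,r1:5,r2:Add2,r3:1
c4: issue SUB r1<-Add3 | r0:Add1,r1:Add3,r2:Add2,r3:1
c5: stall | r0:Add1,r1:Add3,r2:Add2,r3:1
c6: CDB Mul1=5; stall | r0:Add1,r1:Add3,r2:Add2,r3:1
c7: stall | r0:Add1,r1:Add3,r2:Add2,r3:1
c8: CDB Add1=0; issue SUB r0<-Add1 | r0:Add1,r1:Add3,r2:Add2,r3:1
c9: issue MUL r1<-Mul1 | r0:Add1,r1:Mul1,r2:Add2,r3:1
c10: CDB Add2=0; issue SUB r0<-Add2 | r0:Add2,r1:Mul1,r2:0,r3:1
c11: issue MUL r0<-Mul2 | r0:Mul2,r1:Mul1,r2:0,r3:1
c12: CDB Add1=1 | r0:Mul2,r1:Mul1,r2:0,r3:1
c13: CDB Add3=-1 | r0:Mul2,r1:Mul1,r2:0,r3:1
c14: - | r0:Mul2,r1:Mul1,r2:0,r3:1
c15: CDB Mul1=0 | r0:Mul2,r1:0,r2:0,r3:1
c16: - | r0:Mul2,r1:0,r2:0,r3:1
c17: CDB Add2=-1 | r0:Mul2,r1:0,r2:0,r3:1
c18: - | r0:Mul2,r1:0,r2:0,r3:1
c19: - | r0:Mul2,r1:0,r2:0,r3:1

STATUS = TAG Mul2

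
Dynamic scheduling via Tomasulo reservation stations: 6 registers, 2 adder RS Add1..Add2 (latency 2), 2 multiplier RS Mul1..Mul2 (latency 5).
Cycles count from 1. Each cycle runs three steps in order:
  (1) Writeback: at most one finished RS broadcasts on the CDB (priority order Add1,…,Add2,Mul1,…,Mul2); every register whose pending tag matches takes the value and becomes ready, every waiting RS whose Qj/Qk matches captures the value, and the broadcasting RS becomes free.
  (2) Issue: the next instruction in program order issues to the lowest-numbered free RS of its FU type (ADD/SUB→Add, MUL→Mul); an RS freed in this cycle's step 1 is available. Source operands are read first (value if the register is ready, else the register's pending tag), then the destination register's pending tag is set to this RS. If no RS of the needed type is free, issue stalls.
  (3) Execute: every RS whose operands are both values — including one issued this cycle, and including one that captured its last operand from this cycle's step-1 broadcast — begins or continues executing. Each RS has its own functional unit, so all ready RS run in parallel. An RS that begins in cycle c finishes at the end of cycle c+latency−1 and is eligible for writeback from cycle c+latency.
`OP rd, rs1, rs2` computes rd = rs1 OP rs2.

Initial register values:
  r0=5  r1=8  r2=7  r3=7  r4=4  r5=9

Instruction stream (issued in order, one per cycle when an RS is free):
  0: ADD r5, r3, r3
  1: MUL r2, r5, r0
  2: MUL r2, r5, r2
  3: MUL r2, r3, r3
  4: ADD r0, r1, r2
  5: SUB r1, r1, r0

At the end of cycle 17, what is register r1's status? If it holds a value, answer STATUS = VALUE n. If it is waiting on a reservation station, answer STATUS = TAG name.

STATUS = VALUE -49

cycle 1: issue ADD r5<-Add1 // r0:5,r1:8,r2:7,r3:7,r4:4,r5:Add1
cycle 2: issue MUL r2<-Mul1 // r0:5,r1:8,r2:Mul1,r3:7,r4:4,r5:Add1
cycle 3: CDB Add1=14; issue MUL r2<-Mul2 // r0:5,r1:8,r2:Mul2,r3:7,r4:4,r5:14
cycle 4: stall // r0:5,r1:8,r2:Mul2,r3:7,r4:4,r5:14
cycle 5: stall // r0:5,r1:8,r2:Mul2,r3:7,r4:4,r5:14
cycle 6: stall // r0:5,r1:8,r2:Mul2,r3:7,r4:4,r5:14
cycle 7: stall // r0:5,r1:8,r2:Mul2,r3:7,r4:4,r5:14
cycle 8: CDB Mul1=70; issue MUL r2<-Mul1 // r0:5,r1:8,r2:Mul1,r3:7,r4:4,r5:14
cycle 9: issue ADD r0<-Add1 // r0:Add1,r1:8,r2:Mul1,r3:7,r4:4,r5:14
cycle 10: issue SUB r1<-Add2 // r0:Add1,r1:Add2,r2:Mul1,r3:7,r4:4,r5:14
cycle 11: - // r0:Add1,r1:Add2,r2:Mul1,r3:7,r4:4,r5:14
cycle 12: - // r0:Add1,r1:Add2,r2:Mul1,r3:7,r4:4,r5:14
cycle 13: CDB Mul1=49 // r0:Add1,r1:Add2,r2:49,r3:7,r4:4,r5:14
cycle 14: CDB Mul2=980 // r0:Add1,r1:Add2,r2:49,r3:7,r4:4,r5:14
cycle 15: CDB Add1=57 // r0:57,r1:Add2,r2:49,r3:7,r4:4,r5:14
cycle 16: - // r0:57,r1:Add2,r2:49,r3:7,r4:4,r5:14
cycle 17: CDB Add2=-49 // r0:57,r1:-49,r2:49,r3:7,r4:4,r5:14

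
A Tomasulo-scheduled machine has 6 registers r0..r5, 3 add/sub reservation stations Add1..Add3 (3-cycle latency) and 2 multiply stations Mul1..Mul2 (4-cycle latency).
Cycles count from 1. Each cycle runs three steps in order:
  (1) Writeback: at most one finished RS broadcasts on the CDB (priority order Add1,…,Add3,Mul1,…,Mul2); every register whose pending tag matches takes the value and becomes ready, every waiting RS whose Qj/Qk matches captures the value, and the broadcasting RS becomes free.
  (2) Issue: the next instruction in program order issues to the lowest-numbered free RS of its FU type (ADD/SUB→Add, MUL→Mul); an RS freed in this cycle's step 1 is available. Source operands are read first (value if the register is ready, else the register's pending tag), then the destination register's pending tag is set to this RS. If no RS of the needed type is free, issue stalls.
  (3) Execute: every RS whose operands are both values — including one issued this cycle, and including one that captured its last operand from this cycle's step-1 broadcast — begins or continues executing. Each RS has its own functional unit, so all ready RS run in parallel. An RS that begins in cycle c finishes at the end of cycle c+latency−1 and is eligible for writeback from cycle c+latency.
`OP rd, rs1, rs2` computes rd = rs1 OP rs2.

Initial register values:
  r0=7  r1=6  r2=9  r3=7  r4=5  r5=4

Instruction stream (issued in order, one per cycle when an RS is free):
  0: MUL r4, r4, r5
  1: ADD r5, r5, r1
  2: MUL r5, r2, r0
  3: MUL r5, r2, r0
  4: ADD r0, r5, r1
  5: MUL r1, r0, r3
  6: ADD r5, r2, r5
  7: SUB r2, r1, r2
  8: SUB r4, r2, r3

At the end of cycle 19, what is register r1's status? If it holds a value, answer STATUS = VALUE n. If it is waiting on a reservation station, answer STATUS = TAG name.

STATUS = VALUE 483

cycle 1: issue MUL r4<-Mul1 // r0:7,r1:6,r2:9,r3:7,r4:Mul1,r5:4
cycle 2: issue ADD r5<-Add1 // r0:7,r1:6,r2:9,r3:7,r4:Mul1,r5:Add1
cycle 3: issue MUL r5<-Mul2 // r0:7,r1:6,r2:9,r3:7,r4:Mul1,r5:Mul2
cycle 4: stall // r0:7,r1:6,r2:9,r3:7,r4:Mul1,r5:Mul2
cycle 5: CDB Add1=10; stall // r0:7,r1:6,r2:9,r3:7,r4:Mul1,r5:Mul2
cycle 6: CDB Mul1=20; issue MUL r5<-Mul1 // r0:7,r1:6,r2:9,r3:7,r4:20,r5:Mul1
cycle 7: CDB Mul2=63; issue ADD r0<-Add1 // r0:Add1,r1:6,r2:9,r3:7,r4:20,r5:Mul1
cycle 8: issue MUL r1<-Mul2 // r0:Add1,r1:Mul2,r2:9,r3:7,r4:20,r5:Mul1
cycle 9: issue ADD r5<-Add2 // r0:Add1,r1:Mul2,r2:9,r3:7,r4:20,r5:Add2
cycle 10: CDB Mul1=63; issue SUB r2<-Add3 // r0:Add1,r1:Mul2,r2:Add3,r3:7,r4:20,r5:Add2
cycle 11: stall // r0:Add1,r1:Mul2,r2:Add3,r3:7,r4:20,r5:Add2
cycle 12: stall // r0:Add1,r1:Mul2,r2:Add3,r3:7,r4:20,r5:Add2
cycle 13: CDB Add1=69; issue SUB r4<-Add1 // r0:69,r1:Mul2,r2:Add3,r3:7,r4:Add1,r5:Add2
cycle 14: CDB Add2=72 // r0:69,r1:Mul2,r2:Add3,r3:7,r4:Add1,r5:72
cycle 15: - // r0:69,r1:Mul2,r2:Add3,r3:7,r4:Add1,r5:72
cycle 16: - // r0:69,r1:Mul2,r2:Add3,r3:7,r4:Add1,r5:72
cycle 17: CDB Mul2=483 // r0:69,r1:483,r2:Add3,r3:7,r4:Add1,r5:72
cycle 18: - // r0:69,r1:483,r2:Add3,r3:7,r4:Add1,r5:72
cycle 19: - // r0:69,r1:483,r2:Add3,r3:7,r4:Add1,r5:72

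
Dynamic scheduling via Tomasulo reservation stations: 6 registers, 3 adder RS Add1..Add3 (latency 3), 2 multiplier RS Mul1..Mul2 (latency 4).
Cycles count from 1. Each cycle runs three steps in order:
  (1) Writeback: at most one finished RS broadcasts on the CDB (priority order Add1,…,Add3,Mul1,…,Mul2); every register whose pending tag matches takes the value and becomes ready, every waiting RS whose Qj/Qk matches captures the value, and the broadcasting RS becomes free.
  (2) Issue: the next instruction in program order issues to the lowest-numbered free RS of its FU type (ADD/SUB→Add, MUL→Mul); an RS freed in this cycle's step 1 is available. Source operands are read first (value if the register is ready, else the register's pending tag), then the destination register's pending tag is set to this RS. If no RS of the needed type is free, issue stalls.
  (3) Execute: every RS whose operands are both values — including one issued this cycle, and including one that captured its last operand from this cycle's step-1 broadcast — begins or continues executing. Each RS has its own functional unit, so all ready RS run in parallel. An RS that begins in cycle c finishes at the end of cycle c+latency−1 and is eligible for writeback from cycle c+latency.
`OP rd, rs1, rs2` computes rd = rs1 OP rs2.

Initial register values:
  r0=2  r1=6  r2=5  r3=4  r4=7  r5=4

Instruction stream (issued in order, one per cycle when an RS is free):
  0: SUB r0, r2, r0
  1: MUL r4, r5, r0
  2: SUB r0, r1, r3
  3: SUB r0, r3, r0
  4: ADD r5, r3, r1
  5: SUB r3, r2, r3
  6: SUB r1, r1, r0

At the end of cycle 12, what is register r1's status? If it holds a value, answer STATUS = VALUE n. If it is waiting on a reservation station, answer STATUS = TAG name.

cycle 1: issue SUB r0<-Add1 // r0:Add1,r1:6,r2:5,r3:4,r4:7,r5:4
cycle 2: issue MUL r4<-Mul1 // r0:Add1,r1:6,r2:5,r3:4,r4:Mul1,r5:4
cycle 3: issue SUB r0<-Add2 // r0:Add2,r1:6,r2:5,r3:4,r4:Mul1,r5:4
cycle 4: CDB Add1=3; issue SUB r0<-Add1 // r0:Add1,r1:6,r2:5,r3:4,r4:Mul1,r5:4
cycle 5: issue ADD r5<-Add3 // r0:Add1,r1:6,r2:5,r3:4,r4:Mul1,r5:Add3
cycle 6: CDB Add2=2; issue SUB r3<-Add2 // r0:Add1,r1:6,r2:5,r3:Add2,r4:Mul1,r5:Add3
cycle 7: stall // r0:Add1,r1:6,r2:5,r3:Add2,r4:Mul1,r5:Add3
cycle 8: CDB Add3=10; issue SUB r1<-Add3 // r0:Add1,r1:Add3,r2:5,r3:Add2,r4:Mul1,r5:10
cycle 9: CDB Add1=2 // r0:2,r1:Add3,r2:5,r3:Add2,r4:Mul1,r5:10
cycle 10: CDB Add2=1 // r0:2,r1:Add3,r2:5,r3:1,r4:Mul1,r5:10
cycle 11: CDB Mul1=12 // r0:2,r1:Add3,r2:5,r3:1,r4:12,r5:10
cycle 12: CDB Add3=4 // r0:2,r1:4,r2:5,r3:1,r4:12,r5:10

STATUS = VALUE 4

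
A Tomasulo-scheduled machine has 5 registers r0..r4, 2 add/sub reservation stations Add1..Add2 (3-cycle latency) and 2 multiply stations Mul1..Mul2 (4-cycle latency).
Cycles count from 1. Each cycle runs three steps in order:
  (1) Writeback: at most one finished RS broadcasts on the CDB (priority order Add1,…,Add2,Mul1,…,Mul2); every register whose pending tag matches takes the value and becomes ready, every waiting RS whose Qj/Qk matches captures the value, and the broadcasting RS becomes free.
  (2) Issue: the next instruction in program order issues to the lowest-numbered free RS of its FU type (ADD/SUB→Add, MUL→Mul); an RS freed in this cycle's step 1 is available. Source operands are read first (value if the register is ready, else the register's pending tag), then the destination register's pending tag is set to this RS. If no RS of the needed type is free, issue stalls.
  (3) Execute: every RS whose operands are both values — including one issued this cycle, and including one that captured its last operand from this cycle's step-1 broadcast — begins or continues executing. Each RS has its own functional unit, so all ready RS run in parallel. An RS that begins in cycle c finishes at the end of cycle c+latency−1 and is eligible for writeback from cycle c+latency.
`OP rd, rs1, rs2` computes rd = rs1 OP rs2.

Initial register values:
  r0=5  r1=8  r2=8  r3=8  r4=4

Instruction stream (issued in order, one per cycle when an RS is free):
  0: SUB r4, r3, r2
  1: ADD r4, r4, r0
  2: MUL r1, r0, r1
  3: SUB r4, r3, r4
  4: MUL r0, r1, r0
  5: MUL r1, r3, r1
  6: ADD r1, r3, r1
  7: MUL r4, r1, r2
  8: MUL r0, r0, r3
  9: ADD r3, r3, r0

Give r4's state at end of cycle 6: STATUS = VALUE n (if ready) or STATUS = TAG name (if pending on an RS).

c1: issue SUB r4<-Add1 | r0:5,r1:8,r2:8,r3:8,r4:Add1
c2: issue ADD r4<-Add2 | r0:5,r1:8,r2:8,r3:8,r4:Add2
c3: issue MUL r1<-Mul1 | r0:5,r1:Mul1,r2:8,r3:8,r4:Add2
c4: CDB Add1=0; issue SUB r4<-Add1 | r0:5,r1:Mul1,r2:8,r3:8,r4:Add1
c5: issue MUL r0<-Mul2 | r0:Mul2,r1:Mul1,r2:8,r3:8,r4:Add1
c6: stall | r0:Mul2,r1:Mul1,r2:8,r3:8,r4:Add1

STATUS = TAG Add1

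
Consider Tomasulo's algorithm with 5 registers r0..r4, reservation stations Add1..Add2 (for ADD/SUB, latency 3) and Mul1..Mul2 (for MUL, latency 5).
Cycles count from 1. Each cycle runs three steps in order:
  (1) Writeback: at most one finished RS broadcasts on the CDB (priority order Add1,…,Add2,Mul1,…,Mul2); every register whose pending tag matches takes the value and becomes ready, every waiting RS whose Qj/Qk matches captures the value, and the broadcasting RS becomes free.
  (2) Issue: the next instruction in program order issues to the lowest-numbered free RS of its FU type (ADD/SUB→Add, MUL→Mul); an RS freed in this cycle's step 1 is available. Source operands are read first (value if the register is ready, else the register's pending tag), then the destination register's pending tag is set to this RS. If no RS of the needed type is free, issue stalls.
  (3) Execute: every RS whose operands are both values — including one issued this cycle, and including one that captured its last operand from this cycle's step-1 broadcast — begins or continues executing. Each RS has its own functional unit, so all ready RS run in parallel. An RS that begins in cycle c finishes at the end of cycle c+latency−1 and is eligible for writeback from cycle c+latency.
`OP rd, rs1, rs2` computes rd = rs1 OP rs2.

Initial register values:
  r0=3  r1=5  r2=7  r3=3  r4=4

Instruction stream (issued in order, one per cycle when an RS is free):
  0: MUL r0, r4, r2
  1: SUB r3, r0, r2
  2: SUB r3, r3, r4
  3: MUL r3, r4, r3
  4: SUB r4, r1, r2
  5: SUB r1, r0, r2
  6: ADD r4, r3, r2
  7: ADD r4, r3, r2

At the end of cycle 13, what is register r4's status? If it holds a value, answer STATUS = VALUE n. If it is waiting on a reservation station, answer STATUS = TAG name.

  c1: issue MUL r0<-Mul1  regs: r0:Mul1,r1:5,r2:7,r3:3,r4:4
  c2: issue SUB r3<-Add1  regs: r0:Mul1,r1:5,r2:7,r3:Add1,r4:4
  c3: issue SUB r3<-Add2  regs: r0:Mul1,r1:5,r2:7,r3:Add2,r4:4
  c4: issue MUL r3<-Mul2  regs: r0:Mul1,r1:5,r2:7,r3:Mul2,r4:4
  c5: stall  regs: r0:Mul1,r1:5,r2:7,r3:Mul2,r4:4
  c6: CDB Mul1=28; stall  regs: r0:28,r1:5,r2:7,r3:Mul2,r4:4
  c7: stall  regs: r0:28,r1:5,r2:7,r3:Mul2,r4:4
  c8: stall  regs: r0:28,r1:5,r2:7,r3:Mul2,r4:4
  c9: CDB Add1=21; issue SUB r4<-Add1  regs: r0:28,r1:5,r2:7,r3:Mul2,r4:Add1
  c10: stall  regs: r0:28,r1:5,r2:7,r3:Mul2,r4:Add1
  c11: stall  regs: r0:28,r1:5,r2:7,r3:Mul2,r4:Add1
  c12: CDB Add1=-2; issue SUB r1<-Add1  regs: r0:28,r1:Add1,r2:7,r3:Mul2,r4:-2
  c13: CDB Add2=17; issue ADD r4<-Add2  regs: r0:28,r1:Add1,r2:7,r3:Mul2,r4:Add2

STATUS = TAG Add2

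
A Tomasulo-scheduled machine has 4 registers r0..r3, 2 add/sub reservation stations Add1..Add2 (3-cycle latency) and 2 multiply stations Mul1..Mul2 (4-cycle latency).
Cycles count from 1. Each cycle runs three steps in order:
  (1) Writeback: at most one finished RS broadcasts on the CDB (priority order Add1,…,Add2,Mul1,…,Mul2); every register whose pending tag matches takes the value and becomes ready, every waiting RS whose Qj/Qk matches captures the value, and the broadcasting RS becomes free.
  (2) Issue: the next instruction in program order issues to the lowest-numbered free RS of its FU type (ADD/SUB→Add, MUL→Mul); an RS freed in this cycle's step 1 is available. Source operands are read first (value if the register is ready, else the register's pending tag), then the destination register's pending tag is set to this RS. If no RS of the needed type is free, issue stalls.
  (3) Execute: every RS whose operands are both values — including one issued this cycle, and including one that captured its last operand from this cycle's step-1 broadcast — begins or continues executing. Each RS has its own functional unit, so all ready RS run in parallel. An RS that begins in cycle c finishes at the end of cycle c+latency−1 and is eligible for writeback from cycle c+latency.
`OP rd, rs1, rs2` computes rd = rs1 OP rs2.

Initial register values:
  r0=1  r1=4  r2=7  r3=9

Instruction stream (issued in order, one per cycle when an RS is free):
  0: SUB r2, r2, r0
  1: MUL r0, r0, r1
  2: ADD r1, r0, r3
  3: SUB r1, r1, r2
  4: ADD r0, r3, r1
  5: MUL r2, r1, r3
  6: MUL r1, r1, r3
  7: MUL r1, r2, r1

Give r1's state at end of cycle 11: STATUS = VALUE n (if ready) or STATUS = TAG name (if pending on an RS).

cycle 1: issue SUB r2<-Add1 // r0:1,r1:4,r2:Add1,r3:9
cycle 2: issue MUL r0<-Mul1 // r0:Mul1,r1:4,r2:Add1,r3:9
cycle 3: issue ADD r1<-Add2 // r0:Mul1,r1:Add2,r2:Add1,r3:9
cycle 4: CDB Add1=6; issue SUB r1<-Add1 // r0:Mul1,r1:Add1,r2:6,r3:9
cycle 5: stall // r0:Mul1,r1:Add1,r2:6,r3:9
cycle 6: CDB Mul1=4; stall // r0:4,r1:Add1,r2:6,r3:9
cycle 7: stall // r0:4,r1:Add1,r2:6,r3:9
cycle 8: stall // r0:4,r1:Add1,r2:6,r3:9
cycle 9: CDB Add2=13; issue ADD r0<-Add2 // r0:Add2,r1:Add1,r2:6,r3:9
cycle 10: issue MUL r2<-Mul1 // r0:Add2,r1:Add1,r2:Mul1,r3:9
cycle 11: issue MUL r1<-Mul2 // r0:Add2,r1:Mul2,r2:Mul1,r3:9

STATUS = TAG Mul2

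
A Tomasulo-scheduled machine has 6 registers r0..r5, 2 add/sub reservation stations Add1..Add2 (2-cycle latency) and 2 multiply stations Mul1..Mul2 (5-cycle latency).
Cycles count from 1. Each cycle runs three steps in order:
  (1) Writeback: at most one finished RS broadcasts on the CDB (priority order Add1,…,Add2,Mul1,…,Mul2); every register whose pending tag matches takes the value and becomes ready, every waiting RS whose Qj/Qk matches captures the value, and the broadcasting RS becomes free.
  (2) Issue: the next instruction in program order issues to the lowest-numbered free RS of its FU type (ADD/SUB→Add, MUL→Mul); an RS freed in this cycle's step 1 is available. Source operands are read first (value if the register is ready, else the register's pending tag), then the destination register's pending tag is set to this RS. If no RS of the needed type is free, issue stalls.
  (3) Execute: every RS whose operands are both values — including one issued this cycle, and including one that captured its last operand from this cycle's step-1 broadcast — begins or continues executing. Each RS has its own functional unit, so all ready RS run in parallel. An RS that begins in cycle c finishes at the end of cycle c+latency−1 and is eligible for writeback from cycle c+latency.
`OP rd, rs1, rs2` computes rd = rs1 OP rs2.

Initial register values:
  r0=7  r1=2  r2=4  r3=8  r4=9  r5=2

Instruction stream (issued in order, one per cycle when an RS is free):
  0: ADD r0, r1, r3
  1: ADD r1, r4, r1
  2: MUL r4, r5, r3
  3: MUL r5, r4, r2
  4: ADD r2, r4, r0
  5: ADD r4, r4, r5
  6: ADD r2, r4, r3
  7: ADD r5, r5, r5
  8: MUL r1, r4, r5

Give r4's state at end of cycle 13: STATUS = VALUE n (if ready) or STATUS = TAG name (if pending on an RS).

cycle 1: issue ADD r0<-Add1 // r0:Add1,r1:2,r2:4,r3:8,r4:9,r5:2
cycle 2: issue ADD r1<-Add2 // r0:Add1,r1:Add2,r2:4,r3:8,r4:9,r5:2
cycle 3: CDB Add1=10; issue MUL r4<-Mul1 // r0:10,r1:Add2,r2:4,r3:8,r4:Mul1,r5:2
cycle 4: CDB Add2=11; issue MUL r5<-Mul2 // r0:10,r1:11,r2:4,r3:8,r4:Mul1,r5:Mul2
cycle 5: issue ADD r2<-Add1 // r0:10,r1:11,r2:Add1,r3:8,r4:Mul1,r5:Mul2
cycle 6: issue ADD r4<-Add2 // r0:10,r1:11,r2:Add1,r3:8,r4:Add2,r5:Mul2
cycle 7: stall // r0:10,r1:11,r2:Add1,r3:8,r4:Add2,r5:Mul2
cycle 8: CDB Mul1=16; stall // r0:10,r1:11,r2:Add1,r3:8,r4:Add2,r5:Mul2
cycle 9: stall // r0:10,r1:11,r2:Add1,r3:8,r4:Add2,r5:Mul2
cycle 10: CDB Add1=26; issue ADD r2<-Add1 // r0:10,r1:11,r2:Add1,r3:8,r4:Add2,r5:Mul2
cycle 11: stall // r0:10,r1:11,r2:Add1,r3:8,r4:Add2,r5:Mul2
cycle 12: stall // r0:10,r1:11,r2:Add1,r3:8,r4:Add2,r5:Mul2
cycle 13: CDB Mul2=64; stall // r0:10,r1:11,r2:Add1,r3:8,r4:Add2,r5:64

STATUS = TAG Add2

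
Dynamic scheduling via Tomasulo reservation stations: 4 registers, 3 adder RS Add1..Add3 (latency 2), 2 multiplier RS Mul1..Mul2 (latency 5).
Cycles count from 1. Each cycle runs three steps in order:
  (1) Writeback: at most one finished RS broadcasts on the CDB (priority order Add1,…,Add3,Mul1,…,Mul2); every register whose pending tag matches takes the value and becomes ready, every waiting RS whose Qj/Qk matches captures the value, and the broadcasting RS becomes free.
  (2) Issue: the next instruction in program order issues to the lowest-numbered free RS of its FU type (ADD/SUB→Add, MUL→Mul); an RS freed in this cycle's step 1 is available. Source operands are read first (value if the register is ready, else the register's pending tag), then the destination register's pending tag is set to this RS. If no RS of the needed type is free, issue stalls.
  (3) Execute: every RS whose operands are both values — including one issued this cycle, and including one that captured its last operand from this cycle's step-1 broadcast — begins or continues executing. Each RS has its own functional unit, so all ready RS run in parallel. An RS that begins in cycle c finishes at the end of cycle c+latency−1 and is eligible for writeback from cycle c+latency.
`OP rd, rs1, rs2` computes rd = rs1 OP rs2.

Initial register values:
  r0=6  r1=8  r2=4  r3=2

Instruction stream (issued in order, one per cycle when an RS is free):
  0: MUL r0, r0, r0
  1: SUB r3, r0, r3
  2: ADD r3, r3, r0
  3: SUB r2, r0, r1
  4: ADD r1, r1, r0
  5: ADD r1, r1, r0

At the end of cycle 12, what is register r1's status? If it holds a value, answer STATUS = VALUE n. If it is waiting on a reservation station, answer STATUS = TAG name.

STATUS = VALUE 80

  c1: issue MUL r0<-Mul1  regs: r0:Mul1,r1:8,r2:4,r3:2
  c2: issue SUB r3<-Add1  regs: r0:Mul1,r1:8,r2:4,r3:Add1
  c3: issue ADD r3<-Add2  regs: r0:Mul1,r1:8,r2:4,r3:Add2
  c4: issue SUB r2<-Add3  regs: r0:Mul1,r1:8,r2:Add3,r3:Add2
  c5: stall  regs: r0:Mul1,r1:8,r2:Add3,r3:Add2
  c6: CDB Mul1=36; stall  regs: r0:36,r1:8,r2:Add3,r3:Add2
  c7: stall  regs: r0:36,r1:8,r2:Add3,r3:Add2
  c8: CDB Add1=34; issue ADD r1<-Add1  regs: r0:36,r1:Add1,r2:Add3,r3:Add2
  c9: CDB Add3=28; issue ADD r1<-Add3  regs: r0:36,r1:Add3,r2:28,r3:Add2
  c10: CDB Add1=44  regs: r0:36,r1:Add3,r2:28,r3:Add2
  c11: CDB Add2=70  regs: r0:36,r1:Add3,r2:28,r3:70
  c12: CDB Add3=80  regs: r0:36,r1:80,r2:28,r3:70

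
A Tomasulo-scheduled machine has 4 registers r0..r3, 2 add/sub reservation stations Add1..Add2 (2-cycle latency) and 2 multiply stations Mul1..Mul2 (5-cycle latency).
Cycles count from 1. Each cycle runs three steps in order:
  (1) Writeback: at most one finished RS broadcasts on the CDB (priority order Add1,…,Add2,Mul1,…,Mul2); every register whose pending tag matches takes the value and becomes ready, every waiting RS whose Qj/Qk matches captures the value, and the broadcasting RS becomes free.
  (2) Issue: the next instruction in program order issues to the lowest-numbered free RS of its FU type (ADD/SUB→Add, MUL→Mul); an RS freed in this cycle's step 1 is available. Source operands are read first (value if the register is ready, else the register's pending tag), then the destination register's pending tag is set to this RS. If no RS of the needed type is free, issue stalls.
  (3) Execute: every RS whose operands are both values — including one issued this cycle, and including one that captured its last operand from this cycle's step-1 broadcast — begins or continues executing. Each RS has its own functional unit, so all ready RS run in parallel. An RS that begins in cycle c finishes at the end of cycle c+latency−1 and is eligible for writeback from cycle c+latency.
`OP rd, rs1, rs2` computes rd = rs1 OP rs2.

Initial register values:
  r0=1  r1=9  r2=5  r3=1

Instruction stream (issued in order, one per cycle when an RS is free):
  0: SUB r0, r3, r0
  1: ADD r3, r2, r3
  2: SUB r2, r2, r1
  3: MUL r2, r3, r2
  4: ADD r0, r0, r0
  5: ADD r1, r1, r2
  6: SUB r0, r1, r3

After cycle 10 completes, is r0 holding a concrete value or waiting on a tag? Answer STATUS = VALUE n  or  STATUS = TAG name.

STATUS = TAG Add1

  c1: issue SUB r0<-Add1  regs: r0:Add1,r1:9,r2:5,r3:1
  c2: issue ADD r3<-Add2  regs: r0:Add1,r1:9,r2:5,r3:Add2
  c3: CDB Add1=0; issue SUB r2<-Add1  regs: r0:0,r1:9,r2:Add1,r3:Add2
  c4: CDB Add2=6; issue MUL r2<-Mul1  regs: r0:0,r1:9,r2:Mul1,r3:6
  c5: CDB Add1=-4; issue ADD r0<-Add1  regs: r0:Add1,r1:9,r2:Mul1,r3:6
  c6: issue ADD r1<-Add2  regs: r0:Add1,r1:Add2,r2:Mul1,r3:6
  c7: CDB Add1=0; issue SUB r0<-Add1  regs: r0:Add1,r1:Add2,r2:Mul1,r3:6
  c8: -  regs: r0:Add1,r1:Add2,r2:Mul1,r3:6
  c9: -  regs: r0:Add1,r1:Add2,r2:Mul1,r3:6
  c10: CDB Mul1=-24  regs: r0:Add1,r1:Add2,r2:-24,r3:6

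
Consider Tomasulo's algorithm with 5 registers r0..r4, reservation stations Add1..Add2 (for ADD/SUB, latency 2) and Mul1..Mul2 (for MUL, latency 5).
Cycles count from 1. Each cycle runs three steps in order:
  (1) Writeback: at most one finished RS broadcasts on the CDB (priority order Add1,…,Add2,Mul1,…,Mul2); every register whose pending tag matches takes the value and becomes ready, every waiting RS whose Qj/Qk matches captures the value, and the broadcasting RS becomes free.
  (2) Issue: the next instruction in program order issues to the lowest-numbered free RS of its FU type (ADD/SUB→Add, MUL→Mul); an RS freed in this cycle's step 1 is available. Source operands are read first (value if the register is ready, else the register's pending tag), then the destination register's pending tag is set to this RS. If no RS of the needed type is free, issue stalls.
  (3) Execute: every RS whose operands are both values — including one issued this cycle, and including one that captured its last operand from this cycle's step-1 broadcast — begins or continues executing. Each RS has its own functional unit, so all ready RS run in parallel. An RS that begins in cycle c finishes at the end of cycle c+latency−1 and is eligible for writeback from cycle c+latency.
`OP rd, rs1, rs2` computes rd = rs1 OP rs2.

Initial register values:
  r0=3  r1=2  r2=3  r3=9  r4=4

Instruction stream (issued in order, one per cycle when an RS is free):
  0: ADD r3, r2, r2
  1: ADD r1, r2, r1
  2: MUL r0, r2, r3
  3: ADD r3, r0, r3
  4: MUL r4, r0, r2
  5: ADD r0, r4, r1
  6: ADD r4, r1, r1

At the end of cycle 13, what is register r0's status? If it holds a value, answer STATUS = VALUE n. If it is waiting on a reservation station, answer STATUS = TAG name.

  c1: issue ADD r3<-Add1  regs: r0:3,r1:2,r2:3,r3:Add1,r4:4
  c2: issue ADD r1<-Add2  regs: r0:3,r1:Add2,r2:3,r3:Add1,r4:4
  c3: CDB Add1=6; issue MUL r0<-Mul1  regs: r0:Mul1,r1:Add2,r2:3,r3:6,r4:4
  c4: CDB Add2=5; issue ADD r3<-Add1  regs: r0:Mul1,r1:5,r2:3,r3:Add1,r4:4
  c5: issue MUL r4<-Mul2  regs: r0:Mul1,r1:5,r2:3,r3:Add1,r4:Mul2
  c6: issue ADD r0<-Add2  regs: r0:Add2,r1:5,r2:3,r3:Add1,r4:Mul2
  c7: stall  regs: r0:Add2,r1:5,r2:3,r3:Add1,r4:Mul2
  c8: CDB Mul1=18; stall  regs: r0:Add2,r1:5,r2:3,r3:Add1,r4:Mul2
  c9: stall  regs: r0:Add2,r1:5,r2:3,r3:Add1,r4:Mul2
  c10: CDB Add1=24; issue ADD r4<-Add1  regs: r0:Add2,r1:5,r2:3,r3:24,r4:Add1
  c11: -  regs: r0:Add2,r1:5,r2:3,r3:24,r4:Add1
  c12: CDB Add1=10  regs: r0:Add2,r1:5,r2:3,r3:24,r4:10
  c13: CDB Mul2=54  regs: r0:Add2,r1:5,r2:3,r3:24,r4:10

STATUS = TAG Add2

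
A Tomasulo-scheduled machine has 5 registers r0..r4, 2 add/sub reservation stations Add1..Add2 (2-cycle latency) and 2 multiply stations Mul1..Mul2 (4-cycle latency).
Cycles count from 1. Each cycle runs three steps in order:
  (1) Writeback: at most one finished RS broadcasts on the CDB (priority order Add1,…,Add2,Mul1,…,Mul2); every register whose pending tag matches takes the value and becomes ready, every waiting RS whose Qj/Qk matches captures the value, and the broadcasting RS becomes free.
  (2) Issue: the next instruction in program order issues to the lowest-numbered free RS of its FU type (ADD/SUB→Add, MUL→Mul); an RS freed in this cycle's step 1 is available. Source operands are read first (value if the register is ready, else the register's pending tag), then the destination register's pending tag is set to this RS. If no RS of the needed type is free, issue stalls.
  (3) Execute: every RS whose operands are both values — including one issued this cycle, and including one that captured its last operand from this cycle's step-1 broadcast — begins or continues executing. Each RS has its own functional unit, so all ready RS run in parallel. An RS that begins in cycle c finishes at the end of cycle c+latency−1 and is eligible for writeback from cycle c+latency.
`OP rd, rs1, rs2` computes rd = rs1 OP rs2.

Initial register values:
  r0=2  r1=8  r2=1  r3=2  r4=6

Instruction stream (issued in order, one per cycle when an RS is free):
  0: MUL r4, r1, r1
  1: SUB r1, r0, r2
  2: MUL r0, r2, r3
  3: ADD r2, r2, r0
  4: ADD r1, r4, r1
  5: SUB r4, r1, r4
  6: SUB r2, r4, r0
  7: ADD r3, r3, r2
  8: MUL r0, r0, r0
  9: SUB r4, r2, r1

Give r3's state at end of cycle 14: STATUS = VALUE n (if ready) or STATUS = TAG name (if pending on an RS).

c1: issue MUL r4<-Mul1 | r0:2,r1:8,r2:1,r3:2,r4:Mul1
c2: issue SUB r1<-Add1 | r0:2,r1:Add1,r2:1,r3:2,r4:Mul1
c3: issue MUL r0<-Mul2 | r0:Mul2,r1:Add1,r2:1,r3:2,r4:Mul1
c4: CDB Add1=1; issue ADD r2<-Add1 | r0:Mul2,r1:1,r2:Add1,r3:2,r4:Mul1
c5: CDB Mul1=64; issue ADD r1<-Add2 | r0:Mul2,r1:Add2,r2:Add1,r3:2,r4:64
c6: stall | r0:Mul2,r1:Add2,r2:Add1,r3:2,r4:64
c7: CDB Add2=65; issue SUB r4<-Add2 | r0:Mul2,r1:65,r2:Add1,r3:2,r4:Add2
c8: CDB Mul2=2; stall | r0:2,r1:65,r2:Add1,r3:2,r4:Add2
c9: CDB Add2=1; issue SUB r2<-Add2 | r0:2,r1:65,r2:Add2,r3:2,r4:1
c10: CDB Add1=3; issue ADD r3<-Add1 | r0:2,r1:65,r2:Add2,r3:Add1,r4:1
c11: CDB Add2=-1; issue MUL r0<-Mul1 | r0:Mul1,r1:65,r2:-1,r3:Add1,r4:1
c12: issue SUB r4<-Add2 | r0:Mul1,r1:65,r2:-1,r3:Add1,r4:Add2
c13: CDB Add1=1 | r0:Mul1,r1:65,r2:-1,r3:1,r4:Add2
c14: CDB Add2=-66 | r0:Mul1,r1:65,r2:-1,r3:1,r4:-66

STATUS = VALUE 1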